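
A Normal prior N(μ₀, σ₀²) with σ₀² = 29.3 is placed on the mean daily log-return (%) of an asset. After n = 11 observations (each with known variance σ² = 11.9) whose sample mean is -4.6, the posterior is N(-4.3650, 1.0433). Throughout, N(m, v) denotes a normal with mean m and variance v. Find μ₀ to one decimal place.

With known observation variance, the Normal–Normal posterior has precision τ_n = τ₀ + n/σ² and mean μ_n = (τ₀μ₀ + (n/σ²)x̄)/τ_n.
Here τ₀ = 1/29.3 = 0.034130 and τ_data = 11/11.9 = 0.924370, so τ_n = 0.958500.
Rearranging for μ₀: μ₀ = (μ_n·τ_n − τ_data·x̄)/τ₀ = (-4.3650·0.958500 − 0.924370·-4.6) / 0.034130 = 0.068249/0.034130 ≈ 2.0.

μ₀ = 2.0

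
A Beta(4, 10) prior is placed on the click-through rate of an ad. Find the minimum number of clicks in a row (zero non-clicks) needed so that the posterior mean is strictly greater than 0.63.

After k clicks and 0 non-clicks the posterior is Beta(4+k, 10), with mean (4+k)/(4+10+k).
Set (4+k)/(14+k) > 0.63 and solve: k > (0.63·14 − 4)/(1 − 0.63) = 13.027.
The smallest integer exceeding 13.027 is 14.

k = 14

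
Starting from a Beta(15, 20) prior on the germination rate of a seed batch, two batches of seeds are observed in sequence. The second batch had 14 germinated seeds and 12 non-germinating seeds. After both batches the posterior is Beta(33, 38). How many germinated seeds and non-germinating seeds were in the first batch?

4 germinated seeds and 6 non-germinating seeds

Because Beta–binomial updating is additive in the counts, the combined data contributed (α_post−α_prior, β_post−β_prior) successes and failures.
Total across both batches: 33−15=18 germinated seeds, 38−20=18 non-germinating seeds.
Subtract the second batch: 18−14=4 germinated seeds and 18−12=6 non-germinating seeds.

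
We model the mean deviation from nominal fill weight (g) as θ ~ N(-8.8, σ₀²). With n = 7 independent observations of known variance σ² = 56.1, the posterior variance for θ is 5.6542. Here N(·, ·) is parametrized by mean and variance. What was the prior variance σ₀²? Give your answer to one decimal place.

σ₀² = 19.2

For the Normal–Normal model with known σ², precisions add: τ_n = τ₀ + n/σ².
So 1/σ₀² = 1/5.6542 − 7/56.1 = 0.176860 − 0.124777 = 0.052083.
Hence σ₀² = 1/0.052083 ≈ 19.2.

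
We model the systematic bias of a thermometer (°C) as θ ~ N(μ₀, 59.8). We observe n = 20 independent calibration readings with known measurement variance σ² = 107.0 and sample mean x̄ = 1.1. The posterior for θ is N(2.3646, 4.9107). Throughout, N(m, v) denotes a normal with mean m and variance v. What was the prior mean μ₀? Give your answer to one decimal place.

With known observation variance, the Normal–Normal posterior has precision τ_n = τ₀ + n/σ² and mean μ_n = (τ₀μ₀ + (n/σ²)x̄)/τ_n.
Here τ₀ = 1/59.8 = 0.016722 and τ_data = 20/107.0 = 0.186916, so τ_n = 0.203638.
Rearranging for μ₀: μ₀ = (μ_n·τ_n − τ_data·x̄)/τ₀ = (2.3646·0.203638 − 0.186916·1.1) / 0.016722 = 0.275915/0.016722 ≈ 16.5.

μ₀ = 16.5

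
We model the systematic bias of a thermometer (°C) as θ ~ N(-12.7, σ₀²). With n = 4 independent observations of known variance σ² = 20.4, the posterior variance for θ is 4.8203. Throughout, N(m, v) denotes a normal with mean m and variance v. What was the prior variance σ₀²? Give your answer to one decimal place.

σ₀² = 87.9

For the Normal–Normal model with known σ², precisions add: τ_n = τ₀ + n/σ².
So 1/σ₀² = 1/4.8203 − 4/20.4 = 0.207456 − 0.196078 = 0.011378.
Hence σ₀² = 1/0.011378 ≈ 87.9.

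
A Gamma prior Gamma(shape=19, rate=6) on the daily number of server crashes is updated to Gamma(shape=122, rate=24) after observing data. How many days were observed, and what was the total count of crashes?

Gamma–Poisson conjugacy: posterior shape = α + Σxᵢ, posterior rate = β + n.
Matching: Σxᵢ = 122 − 19 = 103 and n = 24 − 6 = 18.

n = 18 days with total 103 crashes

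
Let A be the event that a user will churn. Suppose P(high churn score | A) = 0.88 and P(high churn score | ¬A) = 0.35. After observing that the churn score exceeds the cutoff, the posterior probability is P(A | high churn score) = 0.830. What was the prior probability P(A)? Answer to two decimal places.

Bayes' rule in odds form gives O(A|E) = O(A)·[P(E|A)/P(E|¬A)], hence O(A) = O(A|E)/LR.
Posterior odds = 0.830/(1−0.830) = 4.8824. LR = 0.88/0.35 = 2.5143.
Prior odds = 4.8824/2.5143 = 1.9419, so P(A) = 1.9419/(1+1.9419) ≈ 0.66.

P(A) = 0.66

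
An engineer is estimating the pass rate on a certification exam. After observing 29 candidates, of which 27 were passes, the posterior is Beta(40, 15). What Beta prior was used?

Beta(13, 13)

Beta is conjugate to the binomial likelihood: posterior = Beta(α+s, β+f).
So α = 40 − 27 = 13 and β = 15 − 2 = 13.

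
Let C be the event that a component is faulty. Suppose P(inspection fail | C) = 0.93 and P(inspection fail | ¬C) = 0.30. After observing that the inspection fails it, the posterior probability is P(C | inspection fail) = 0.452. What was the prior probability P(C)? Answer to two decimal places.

P(C) = 0.21

In odds form, posterior odds = prior odds × likelihood ratio, so prior odds = posterior odds ÷ LR.
Posterior odds = 0.452/(1−0.452) = 0.8248. LR = 0.93/0.30 = 3.1000.
Prior odds = 0.8248/3.1000 = 0.2661, so P(C) = 0.2661/(1+0.2661) ≈ 0.21.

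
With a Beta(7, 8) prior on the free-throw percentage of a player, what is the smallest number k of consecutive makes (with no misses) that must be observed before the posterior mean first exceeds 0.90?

k = 66

After k makes and 0 misses the posterior is Beta(7+k, 8), with mean (7+k)/(7+8+k).
Set (7+k)/(15+k) > 0.90 and solve: k > (0.90·15 − 7)/(1 − 0.90) = 65.000.
The smallest integer exceeding 65.000 is 66, and checking k=66: (73)/(81) = 0.9012 > 0.90.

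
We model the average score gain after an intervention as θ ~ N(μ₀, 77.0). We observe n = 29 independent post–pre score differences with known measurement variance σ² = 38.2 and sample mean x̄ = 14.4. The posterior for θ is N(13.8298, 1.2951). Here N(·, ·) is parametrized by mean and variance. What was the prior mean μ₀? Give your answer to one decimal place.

The posterior mean is a precision-weighted average: μ_n = (τ₀μ₀ + τ_data·x̄)/(τ₀+τ_data), with τ₀=1/σ₀² and τ_data=n/σ².
Here τ₀ = 1/77.0 = 0.012987 and τ_data = 29/38.2 = 0.759162, so τ_n = 0.772149.
Rearranging for μ₀: μ₀ = (μ_n·τ_n − τ_data·x̄)/τ₀ = (13.8298·0.772149 − 0.759162·14.4) / 0.012987 = -0.253267/0.012987 ≈ -19.5.

μ₀ = -19.5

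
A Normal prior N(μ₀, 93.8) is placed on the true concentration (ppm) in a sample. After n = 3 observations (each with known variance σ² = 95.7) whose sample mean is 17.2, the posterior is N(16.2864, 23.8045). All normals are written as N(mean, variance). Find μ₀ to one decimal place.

μ₀ = 13.6

The posterior mean is a precision-weighted average: μ_n = (τ₀μ₀ + τ_data·x̄)/(τ₀+τ_data), with τ₀=1/σ₀² and τ_data=n/σ².
Here τ₀ = 1/93.8 = 0.010661 and τ_data = 3/95.7 = 0.031348, so τ_n = 0.042009.
Rearranging for μ₀: μ₀ = (μ_n·τ_n − τ_data·x̄)/τ₀ = (16.2864·0.042009 − 0.031348·17.2) / 0.010661 = 0.144990/0.010661 ≈ 13.6.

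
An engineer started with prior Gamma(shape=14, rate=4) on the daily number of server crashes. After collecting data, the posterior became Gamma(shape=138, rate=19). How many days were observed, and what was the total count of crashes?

n = 15 days with total 124 crashes

Gamma–Poisson conjugacy: posterior shape = α + Σxᵢ, posterior rate = β + n.
Matching: Σxᵢ = 138 − 14 = 124 and n = 19 − 4 = 15.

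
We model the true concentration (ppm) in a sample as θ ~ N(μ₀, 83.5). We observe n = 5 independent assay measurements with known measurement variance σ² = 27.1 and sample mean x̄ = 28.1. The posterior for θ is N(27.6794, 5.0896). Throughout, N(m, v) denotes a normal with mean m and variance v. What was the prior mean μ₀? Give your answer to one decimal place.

μ₀ = 21.2

The posterior mean is a precision-weighted average: μ_n = (τ₀μ₀ + τ_data·x̄)/(τ₀+τ_data), with τ₀=1/σ₀² and τ_data=n/σ².
Here τ₀ = 1/83.5 = 0.011976 and τ_data = 5/27.1 = 0.184502, so τ_n = 0.196478.
Rearranging for μ₀: μ₀ = (μ_n·τ_n − τ_data·x̄)/τ₀ = (27.6794·0.196478 − 0.184502·28.1) / 0.011976 = 0.253887/0.011976 ≈ 21.2.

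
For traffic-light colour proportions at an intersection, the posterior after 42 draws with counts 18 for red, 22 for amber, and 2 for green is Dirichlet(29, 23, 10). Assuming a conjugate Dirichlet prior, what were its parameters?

For a Dirichlet(α) prior with multinomial counts c, the posterior is Dirichlet(α + c) componentwise.
Subtract each count from the matching posterior parameter: 29−18=11, 23−22=1, 10−2=8.

Dirichlet(11, 1, 8)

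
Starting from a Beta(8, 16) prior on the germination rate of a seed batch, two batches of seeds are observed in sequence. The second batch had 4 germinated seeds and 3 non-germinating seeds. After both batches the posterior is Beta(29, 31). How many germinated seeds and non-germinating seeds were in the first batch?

Because Beta–binomial updating is additive in the counts, the combined data contributed (α_post−α_prior, β_post−β_prior) successes and failures.
Total across both batches: 29−8=21 germinated seeds, 31−16=15 non-germinating seeds.
Subtract the second batch: 21−4=17 germinated seeds and 15−3=12 non-germinating seeds.

17 germinated seeds and 12 non-germinating seeds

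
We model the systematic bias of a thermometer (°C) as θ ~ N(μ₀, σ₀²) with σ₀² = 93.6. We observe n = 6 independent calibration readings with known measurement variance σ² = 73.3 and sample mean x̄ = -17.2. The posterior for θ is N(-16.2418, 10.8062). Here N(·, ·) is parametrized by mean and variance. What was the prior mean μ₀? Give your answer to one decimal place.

μ₀ = -8.9

The posterior mean is a precision-weighted average: μ_n = (τ₀μ₀ + τ_data·x̄)/(τ₀+τ_data), with τ₀=1/σ₀² and τ_data=n/σ².
Here τ₀ = 1/93.6 = 0.010684 and τ_data = 6/73.3 = 0.081855, so τ_n = 0.092539.
Rearranging for μ₀: μ₀ = (μ_n·τ_n − τ_data·x̄)/τ₀ = (-16.2418·0.092539 − 0.081855·-17.2) / 0.010684 = -0.095094/0.010684 ≈ -8.9.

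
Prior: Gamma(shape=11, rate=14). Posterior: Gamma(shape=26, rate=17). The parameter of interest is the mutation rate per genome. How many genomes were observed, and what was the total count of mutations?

n = 3 genomes with total 15 mutations

Gamma–Poisson conjugacy: posterior shape = α + Σxᵢ, posterior rate = β + n.
Matching: Σxᵢ = 26 − 11 = 15 and n = 17 − 14 = 3.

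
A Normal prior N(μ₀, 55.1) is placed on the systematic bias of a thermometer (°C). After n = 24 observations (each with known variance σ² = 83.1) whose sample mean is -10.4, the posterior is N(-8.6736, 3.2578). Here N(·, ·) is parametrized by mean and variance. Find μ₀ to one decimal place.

μ₀ = 18.8

With known observation variance, the Normal–Normal posterior has precision τ_n = τ₀ + n/σ² and mean μ_n = (τ₀μ₀ + (n/σ²)x̄)/τ_n.
Here τ₀ = 1/55.1 = 0.018149 and τ_data = 24/83.1 = 0.288809, so τ_n = 0.306958.
Rearranging for μ₀: μ₀ = (μ_n·τ_n − τ_data·x̄)/τ₀ = (-8.6736·0.306958 − 0.288809·-10.4) / 0.018149 = 0.341183/0.018149 ≈ 18.8.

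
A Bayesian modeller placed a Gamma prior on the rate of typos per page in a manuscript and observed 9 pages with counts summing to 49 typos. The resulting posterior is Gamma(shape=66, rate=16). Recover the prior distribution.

A Gamma(α, β) prior (rate parametrization) on a Poisson rate with n observations summing to S gives posterior Gamma(α+S, β+n).
So α = 66 − 49 = 17 and β = 16 − 9 = 7.

Gamma(shape=17, rate=7)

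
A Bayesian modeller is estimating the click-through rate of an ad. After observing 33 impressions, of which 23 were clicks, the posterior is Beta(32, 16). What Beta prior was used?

Under Beta–binomial conjugacy the posterior parameters are (α+s, β+f).
So α = 32 − 23 = 9 and β = 16 − 10 = 6.

Beta(9, 6)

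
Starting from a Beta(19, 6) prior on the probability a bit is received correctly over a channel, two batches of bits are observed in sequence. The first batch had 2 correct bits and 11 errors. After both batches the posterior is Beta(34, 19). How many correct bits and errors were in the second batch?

Because Beta–binomial updating is additive in the counts, the combined data contributed (α_post−α_prior, β_post−β_prior) successes and failures.
Total across both batches: 34−19=15 correct bits, 19−6=13 errors.
Subtract the first batch: 15−2=13 correct bits and 13−11=2 errors.

13 correct bits and 2 errors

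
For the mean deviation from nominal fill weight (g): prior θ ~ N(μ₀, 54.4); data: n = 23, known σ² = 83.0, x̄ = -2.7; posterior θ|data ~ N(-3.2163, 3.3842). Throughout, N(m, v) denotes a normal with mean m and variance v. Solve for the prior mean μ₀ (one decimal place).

μ₀ = -11.0

The posterior mean is a precision-weighted average: μ_n = (τ₀μ₀ + τ_data·x̄)/(τ₀+τ_data), with τ₀=1/σ₀² and τ_data=n/σ².
Here τ₀ = 1/54.4 = 0.018382 and τ_data = 23/83.0 = 0.277108, so τ_n = 0.295490.
Rearranging for μ₀: μ₀ = (μ_n·τ_n − τ_data·x̄)/τ₀ = (-3.2163·0.295490 − 0.277108·-2.7) / 0.018382 = -0.202193/0.018382 ≈ -11.0.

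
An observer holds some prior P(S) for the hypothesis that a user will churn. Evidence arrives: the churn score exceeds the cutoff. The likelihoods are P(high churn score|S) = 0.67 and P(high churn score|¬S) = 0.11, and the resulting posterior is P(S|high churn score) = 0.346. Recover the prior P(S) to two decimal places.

In odds form, posterior odds = prior odds × likelihood ratio, so prior odds = posterior odds ÷ LR.
Posterior odds = 0.346/(1−0.346) = 0.5291. LR = 0.67/0.11 = 6.0909.
Prior odds = 0.5291/6.0909 = 0.0869, so P(S) = 0.0869/(1+0.0869) ≈ 0.08.

P(S) = 0.08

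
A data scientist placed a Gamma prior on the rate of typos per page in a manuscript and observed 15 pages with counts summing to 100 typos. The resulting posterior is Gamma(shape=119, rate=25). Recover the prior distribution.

Gamma(shape=19, rate=10)

Gamma–Poisson conjugacy: posterior shape = α + Σxᵢ, posterior rate = β + n.
So α = 119 − 100 = 19 and β = 25 − 15 = 10.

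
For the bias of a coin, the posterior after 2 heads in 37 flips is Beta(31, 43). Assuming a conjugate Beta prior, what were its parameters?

Under Beta–binomial conjugacy the posterior parameters are (α+s, β+f).
So α = 31 − 2 = 29 and β = 43 − 35 = 8.

Beta(29, 8)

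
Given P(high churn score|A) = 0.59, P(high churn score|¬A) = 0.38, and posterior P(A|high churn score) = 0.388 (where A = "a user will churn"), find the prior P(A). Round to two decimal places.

Bayes' rule in odds form gives O(A|E) = O(A)·[P(E|A)/P(E|¬A)], hence O(A) = O(A|E)/LR.
Posterior odds = 0.388/(1−0.388) = 0.6340. LR = 0.59/0.38 = 1.5526.
Prior odds = 0.6340/1.5526 = 0.4083, so P(A) = 0.4083/(1+0.4083) ≈ 0.29.

P(A) = 0.29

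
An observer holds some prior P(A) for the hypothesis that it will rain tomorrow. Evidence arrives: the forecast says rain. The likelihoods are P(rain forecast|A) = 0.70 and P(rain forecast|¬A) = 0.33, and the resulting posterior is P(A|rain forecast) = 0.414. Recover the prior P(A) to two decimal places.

In odds form, posterior odds = prior odds × likelihood ratio, so prior odds = posterior odds ÷ LR.
Posterior odds = 0.414/(1−0.414) = 0.7065. LR = 0.70/0.33 = 2.1212.
Prior odds = 0.7065/2.1212 = 0.3331, so P(A) = 0.3331/(1+0.3331) ≈ 0.25.

P(A) = 0.25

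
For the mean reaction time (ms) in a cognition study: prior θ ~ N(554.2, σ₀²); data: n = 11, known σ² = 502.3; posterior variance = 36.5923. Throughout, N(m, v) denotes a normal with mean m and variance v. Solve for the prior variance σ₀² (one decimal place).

Posterior precision equals prior precision plus data precision: 1/σ_n² = 1/σ₀² + n/σ².
So 1/σ₀² = 1/36.5923 − 11/502.3 = 0.027328 − 0.021899 = 0.005429.
Hence σ₀² = 1/0.005429 ≈ 184.2.

σ₀² = 184.2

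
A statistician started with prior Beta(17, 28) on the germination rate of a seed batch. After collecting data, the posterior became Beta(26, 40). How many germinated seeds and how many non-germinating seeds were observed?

9 germinated seeds and 12 non-germinating seeds

Under Beta–binomial conjugacy the posterior parameters are (a+s, b+f).
Match parameters: s=26−17=9, f=40−28=12.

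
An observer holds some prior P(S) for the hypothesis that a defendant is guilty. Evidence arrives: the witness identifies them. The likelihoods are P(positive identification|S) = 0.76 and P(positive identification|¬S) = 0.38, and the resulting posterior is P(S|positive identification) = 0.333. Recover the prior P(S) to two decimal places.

P(S) = 0.20

In odds form, posterior odds = prior odds × likelihood ratio, so prior odds = posterior odds ÷ LR.
Posterior odds = 0.333/(1−0.333) = 0.4993. LR = 0.76/0.38 = 2.0000.
Prior odds = 0.4993/2.0000 = 0.2497, so P(S) = 0.2497/(1+0.2497) ≈ 0.20.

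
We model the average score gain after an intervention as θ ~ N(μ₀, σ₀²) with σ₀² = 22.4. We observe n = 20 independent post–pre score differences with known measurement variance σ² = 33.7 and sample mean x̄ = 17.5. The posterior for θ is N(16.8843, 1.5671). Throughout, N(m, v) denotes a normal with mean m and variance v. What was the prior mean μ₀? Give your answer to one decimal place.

The posterior mean is a precision-weighted average: μ_n = (τ₀μ₀ + τ_data·x̄)/(τ₀+τ_data), with τ₀=1/σ₀² and τ_data=n/σ².
Here τ₀ = 1/22.4 = 0.044643 and τ_data = 20/33.7 = 0.593472, so τ_n = 0.638115.
Rearranging for μ₀: μ₀ = (μ_n·τ_n − τ_data·x̄)/τ₀ = (16.8843·0.638115 − 0.593472·17.5) / 0.044643 = 0.388365/0.044643 ≈ 8.7.

μ₀ = 8.7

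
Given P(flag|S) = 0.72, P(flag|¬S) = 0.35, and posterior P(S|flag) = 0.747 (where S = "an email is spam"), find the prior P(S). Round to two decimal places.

Bayes' rule in odds form gives O(S|E) = O(S)·[P(E|S)/P(E|¬S)], hence O(S) = O(S|E)/LR.
Posterior odds = 0.747/(1−0.747) = 2.9526. LR = 0.72/0.35 = 2.0571.
Prior odds = 2.9526/2.0571 = 1.4353, so P(S) = 1.4353/(1+1.4353) ≈ 0.59.

P(S) = 0.59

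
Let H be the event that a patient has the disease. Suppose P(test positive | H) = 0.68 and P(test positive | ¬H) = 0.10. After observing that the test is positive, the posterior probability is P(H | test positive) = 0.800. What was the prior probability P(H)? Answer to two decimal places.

P(H) = 0.37

In odds form, posterior odds = prior odds × likelihood ratio, so prior odds = posterior odds ÷ LR.
Posterior odds = 0.800/(1−0.800) = 4.0000. LR = 0.68/0.10 = 6.8000.
Prior odds = 4.0000/6.8000 = 0.5882, so P(H) = 0.5882/(1+0.5882) ≈ 0.37.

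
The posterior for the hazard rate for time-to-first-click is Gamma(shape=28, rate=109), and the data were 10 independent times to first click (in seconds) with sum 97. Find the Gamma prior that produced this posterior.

Gamma(shape=18, rate=12)

Gamma–exponential conjugacy: posterior shape = α + n, posterior rate = β + Σtᵢ.
So α = 28 − 10 = 18 and β = 109 − 97 = 12.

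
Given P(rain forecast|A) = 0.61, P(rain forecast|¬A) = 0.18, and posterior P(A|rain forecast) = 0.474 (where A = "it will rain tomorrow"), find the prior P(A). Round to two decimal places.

In odds form, posterior odds = prior odds × likelihood ratio, so prior odds = posterior odds ÷ LR.
Posterior odds = 0.474/(1−0.474) = 0.9011. LR = 0.61/0.18 = 3.3889.
Prior odds = 0.9011/3.3889 = 0.2659, so P(A) = 0.2659/(1+0.2659) ≈ 0.21.

P(A) = 0.21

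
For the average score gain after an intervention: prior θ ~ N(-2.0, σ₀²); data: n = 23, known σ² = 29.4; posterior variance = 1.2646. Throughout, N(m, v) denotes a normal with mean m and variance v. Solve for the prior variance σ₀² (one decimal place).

For the Normal–Normal model with known σ², precisions add: τ_n = τ₀ + n/σ².
So 1/σ₀² = 1/1.2646 − 23/29.4 = 0.790764 − 0.782313 = 0.008451.
Hence σ₀² = 1/0.008451 ≈ 118.3.

σ₀² = 118.3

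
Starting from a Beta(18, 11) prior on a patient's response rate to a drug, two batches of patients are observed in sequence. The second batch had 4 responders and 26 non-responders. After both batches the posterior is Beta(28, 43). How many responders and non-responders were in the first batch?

Because Beta–binomial updating is additive in the counts, the combined data contributed (α_post−α_prior, β_post−β_prior) successes and failures.
Total across both batches: 28−18=10 responders, 43−11=32 non-responders.
Subtract the second batch: 10−4=6 responders and 32−26=6 non-responders.

6 responders and 6 non-responders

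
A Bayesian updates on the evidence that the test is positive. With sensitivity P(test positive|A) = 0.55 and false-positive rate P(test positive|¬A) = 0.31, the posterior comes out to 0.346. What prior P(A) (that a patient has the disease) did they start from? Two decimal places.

Bayes' rule in odds form gives O(A|E) = O(A)·[P(E|A)/P(E|¬A)], hence O(A) = O(A|E)/LR.
Posterior odds = 0.346/(1−0.346) = 0.5291. LR = 0.55/0.31 = 1.7742.
Prior odds = 0.5291/1.7742 = 0.2982, so P(A) = 0.2982/(1+0.2982) ≈ 0.23.

P(A) = 0.23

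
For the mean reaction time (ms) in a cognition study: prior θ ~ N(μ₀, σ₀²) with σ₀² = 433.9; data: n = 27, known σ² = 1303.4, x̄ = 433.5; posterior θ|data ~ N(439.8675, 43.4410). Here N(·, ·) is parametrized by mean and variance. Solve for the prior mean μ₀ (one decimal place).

The posterior mean is a precision-weighted average: μ_n = (τ₀μ₀ + τ_data·x̄)/(τ₀+τ_data), with τ₀=1/σ₀² and τ_data=n/σ².
Here τ₀ = 1/433.9 = 0.002305 and τ_data = 27/1303.4 = 0.020715, so τ_n = 0.023020.
Rearranging for μ₀: μ₀ = (μ_n·τ_n − τ_data·x̄)/τ₀ = (439.8675·0.023020 − 0.020715·433.5) / 0.002305 = 1.145797/0.002305 ≈ 497.1.

μ₀ = 497.1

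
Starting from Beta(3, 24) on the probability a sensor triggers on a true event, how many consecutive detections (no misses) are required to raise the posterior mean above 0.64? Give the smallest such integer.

k = 40

After k detections and 0 misses the posterior is Beta(3+k, 24), with mean (3+k)/(3+24+k).
Set (3+k)/(27+k) > 0.64 and solve: k > (0.64·27 − 3)/(1 − 0.64) = 39.667.
The smallest integer exceeding 39.667 is 40, and checking k=40: (43)/(67) = 0.6418 > 0.64.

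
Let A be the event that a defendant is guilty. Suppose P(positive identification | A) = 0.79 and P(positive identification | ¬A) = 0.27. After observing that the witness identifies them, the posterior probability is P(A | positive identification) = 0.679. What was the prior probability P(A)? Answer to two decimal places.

In odds form, posterior odds = prior odds × likelihood ratio, so prior odds = posterior odds ÷ LR.
Posterior odds = 0.679/(1−0.679) = 2.1153. LR = 0.79/0.27 = 2.9259.
Prior odds = 2.1153/2.9259 = 0.7230, so P(A) = 0.7230/(1+0.7230) ≈ 0.42.

P(A) = 0.42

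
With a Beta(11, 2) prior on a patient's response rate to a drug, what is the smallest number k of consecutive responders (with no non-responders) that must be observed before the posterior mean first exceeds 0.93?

k = 16

After k responders and 0 non-responders the posterior is Beta(11+k, 2), with mean (11+k)/(11+2+k).
Set (11+k)/(13+k) > 0.93 and solve: k > (0.93·13 − 11)/(1 − 0.93) = 15.571.
The smallest integer exceeding 15.571 is 16, and checking k=16: (27)/(29) = 0.9310 > 0.93.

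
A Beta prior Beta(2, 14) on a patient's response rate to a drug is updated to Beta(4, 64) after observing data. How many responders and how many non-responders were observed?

Under Beta–binomial conjugacy the posterior parameters are (α+s, β+f).
So s = 4 − 2 = 2 and f = 64 − 14 = 50.

2 responders and 50 non-responders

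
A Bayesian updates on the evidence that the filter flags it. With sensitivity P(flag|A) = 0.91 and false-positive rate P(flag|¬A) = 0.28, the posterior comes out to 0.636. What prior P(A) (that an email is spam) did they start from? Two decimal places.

In odds form, posterior odds = prior odds × likelihood ratio, so prior odds = posterior odds ÷ LR.
Posterior odds = 0.636/(1−0.636) = 1.7473. LR = 0.91/0.28 = 3.2500.
Prior odds = 1.7473/3.2500 = 0.5376, so P(A) = 0.5376/(1+0.5376) ≈ 0.35.

P(A) = 0.35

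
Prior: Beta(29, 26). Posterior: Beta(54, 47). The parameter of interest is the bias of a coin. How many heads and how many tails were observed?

25 heads and 21 tails

Under Beta–binomial conjugacy the posterior parameters are (α+s, β+f).
Match parameters: s=54−29=25, f=47−26=21.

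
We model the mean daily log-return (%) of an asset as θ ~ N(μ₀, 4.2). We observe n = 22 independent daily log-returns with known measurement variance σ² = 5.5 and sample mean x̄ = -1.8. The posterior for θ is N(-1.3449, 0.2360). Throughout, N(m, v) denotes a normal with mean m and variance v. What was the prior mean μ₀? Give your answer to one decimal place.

The posterior mean is a precision-weighted average: μ_n = (τ₀μ₀ + τ_data·x̄)/(τ₀+τ_data), with τ₀=1/σ₀² and τ_data=n/σ².
Here τ₀ = 1/4.2 = 0.238095 and τ_data = 22/5.5 = 4.000000, so τ_n = 4.238095.
Rearranging for μ₀: μ₀ = (μ_n·τ_n − τ_data·x̄)/τ₀ = (-1.3449·4.238095 − 4.000000·-1.8) / 0.238095 = 1.500186/0.238095 ≈ 6.3.

μ₀ = 6.3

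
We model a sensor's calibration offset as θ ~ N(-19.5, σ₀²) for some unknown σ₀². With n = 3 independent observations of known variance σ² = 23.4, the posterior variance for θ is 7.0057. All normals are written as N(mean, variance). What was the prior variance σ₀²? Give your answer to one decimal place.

σ₀² = 68.8

Posterior precision equals prior precision plus data precision: 1/σ_n² = 1/σ₀² + n/σ².
So 1/σ₀² = 1/7.0057 − 3/23.4 = 0.142741 − 0.128205 = 0.014536.
Hence σ₀² = 1/0.014536 ≈ 68.8.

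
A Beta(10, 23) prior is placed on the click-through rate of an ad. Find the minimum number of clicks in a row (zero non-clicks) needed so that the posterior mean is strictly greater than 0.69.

After k clicks and 0 non-clicks the posterior is Beta(10+k, 23), with mean (10+k)/(10+23+k).
Set (10+k)/(33+k) > 0.69 and solve: k > (0.69·33 − 10)/(1 − 0.69) = 41.194.
The smallest integer exceeding 41.194 is 42.

k = 42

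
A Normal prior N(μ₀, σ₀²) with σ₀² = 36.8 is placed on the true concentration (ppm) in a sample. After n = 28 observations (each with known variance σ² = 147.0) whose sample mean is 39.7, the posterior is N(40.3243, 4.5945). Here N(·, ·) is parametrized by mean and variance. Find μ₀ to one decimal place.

μ₀ = 44.7

The posterior mean is a precision-weighted average: μ_n = (τ₀μ₀ + τ_data·x̄)/(τ₀+τ_data), with τ₀=1/σ₀² and τ_data=n/σ².
Here τ₀ = 1/36.8 = 0.027174 and τ_data = 28/147.0 = 0.190476, so τ_n = 0.217650.
Rearranging for μ₀: μ₀ = (μ_n·τ_n − τ_data·x̄)/τ₀ = (40.3243·0.217650 − 0.190476·39.7) / 0.027174 = 1.214687/0.027174 ≈ 44.7.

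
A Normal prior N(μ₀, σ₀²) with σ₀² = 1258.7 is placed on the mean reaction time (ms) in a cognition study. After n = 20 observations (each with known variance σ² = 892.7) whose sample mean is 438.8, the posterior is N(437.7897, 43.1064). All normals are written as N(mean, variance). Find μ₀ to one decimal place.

With known observation variance, the Normal–Normal posterior has precision τ_n = τ₀ + n/σ² and mean μ_n = (τ₀μ₀ + (n/σ²)x̄)/τ_n.
Here τ₀ = 1/1258.7 = 0.000794 and τ_data = 20/892.7 = 0.022404, so τ_n = 0.023198.
Rearranging for μ₀: μ₀ = (μ_n·τ_n − τ_data·x̄)/τ₀ = (437.7897·0.023198 − 0.022404·438.8) / 0.000794 = 0.324970/0.000794 ≈ 409.3.

μ₀ = 409.3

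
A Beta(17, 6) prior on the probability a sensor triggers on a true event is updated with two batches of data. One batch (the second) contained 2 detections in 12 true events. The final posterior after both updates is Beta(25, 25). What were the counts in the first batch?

6 detections and 9 misses

Sequential conjugate updates are equivalent to a single update on the pooled data, so total successes = posterior α − prior α and total failures = posterior β − prior β.
Total across both batches: 25−17=8 detections, 25−6=19 misses.
Subtract the second batch: 8−2=6 detections and 19−10=9 misses.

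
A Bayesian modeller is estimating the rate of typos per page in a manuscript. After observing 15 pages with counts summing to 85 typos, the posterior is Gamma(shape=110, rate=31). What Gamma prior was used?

Gamma–Poisson conjugacy: posterior shape = α + Σxᵢ, posterior rate = β + n.
So α = 110 − 85 = 25 and β = 31 − 15 = 16.

Gamma(shape=25, rate=16)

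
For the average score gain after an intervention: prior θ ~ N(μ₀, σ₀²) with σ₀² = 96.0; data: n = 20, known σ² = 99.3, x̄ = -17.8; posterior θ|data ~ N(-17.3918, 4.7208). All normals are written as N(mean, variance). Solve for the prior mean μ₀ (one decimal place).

μ₀ = -9.5

With known observation variance, the Normal–Normal posterior has precision τ_n = τ₀ + n/σ² and mean μ_n = (τ₀μ₀ + (n/σ²)x̄)/τ_n.
Here τ₀ = 1/96.0 = 0.010417 and τ_data = 20/99.3 = 0.201410, so τ_n = 0.211827.
Rearranging for μ₀: μ₀ = (μ_n·τ_n − τ_data·x̄)/τ₀ = (-17.3918·0.211827 − 0.201410·-17.8) / 0.010417 = -0.098955/0.010417 ≈ -9.5.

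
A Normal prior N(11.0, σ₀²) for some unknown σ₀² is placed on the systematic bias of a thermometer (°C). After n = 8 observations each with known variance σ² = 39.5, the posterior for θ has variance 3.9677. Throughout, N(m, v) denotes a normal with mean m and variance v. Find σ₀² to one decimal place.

σ₀² = 20.2

For the Normal–Normal model with known σ², precisions add: τ_n = τ₀ + n/σ².
So 1/σ₀² = 1/3.9677 − 8/39.5 = 0.252035 − 0.202532 = 0.049503.
Hence σ₀² = 1/0.049503 ≈ 20.2.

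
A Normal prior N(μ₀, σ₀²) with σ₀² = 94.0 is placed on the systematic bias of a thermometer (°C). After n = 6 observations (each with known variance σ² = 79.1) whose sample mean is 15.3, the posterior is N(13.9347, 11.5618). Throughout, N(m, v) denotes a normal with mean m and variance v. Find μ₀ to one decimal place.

μ₀ = 4.2

With known observation variance, the Normal–Normal posterior has precision τ_n = τ₀ + n/σ² and mean μ_n = (τ₀μ₀ + (n/σ²)x̄)/τ_n.
Here τ₀ = 1/94.0 = 0.010638 and τ_data = 6/79.1 = 0.075853, so τ_n = 0.086491.
Rearranging for μ₀: μ₀ = (μ_n·τ_n − τ_data·x̄)/τ₀ = (13.9347·0.086491 − 0.075853·15.3) / 0.010638 = 0.044675/0.010638 ≈ 4.2.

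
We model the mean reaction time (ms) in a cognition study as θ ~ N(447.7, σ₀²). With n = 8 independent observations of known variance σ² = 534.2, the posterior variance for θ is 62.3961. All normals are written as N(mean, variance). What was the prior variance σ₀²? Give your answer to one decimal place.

σ₀² = 951.5

Posterior precision equals prior precision plus data precision: 1/σ_n² = 1/σ₀² + n/σ².
So 1/σ₀² = 1/62.3961 − 8/534.2 = 0.016027 − 0.014976 = 0.001051.
Hence σ₀² = 1/0.001051 ≈ 951.5.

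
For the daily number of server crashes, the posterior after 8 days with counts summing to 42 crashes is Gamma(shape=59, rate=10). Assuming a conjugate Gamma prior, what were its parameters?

Gamma–Poisson conjugacy: posterior shape = α + Σxᵢ, posterior rate = β + n.
So α = 59 − 42 = 17 and β = 10 − 8 = 2.

Gamma(shape=17, rate=2)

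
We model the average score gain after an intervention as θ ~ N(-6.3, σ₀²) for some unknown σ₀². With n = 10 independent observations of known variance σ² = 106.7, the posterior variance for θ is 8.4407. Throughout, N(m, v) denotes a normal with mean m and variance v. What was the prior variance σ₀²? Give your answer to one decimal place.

σ₀² = 40.4

Posterior precision equals prior precision plus data precision: 1/σ_n² = 1/σ₀² + n/σ².
So 1/σ₀² = 1/8.4407 − 10/106.7 = 0.118474 − 0.093721 = 0.024753.
Hence σ₀² = 1/0.024753 ≈ 40.4.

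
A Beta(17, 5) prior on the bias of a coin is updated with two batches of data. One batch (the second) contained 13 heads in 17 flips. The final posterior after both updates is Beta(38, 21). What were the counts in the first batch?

Sequential conjugate updates are equivalent to a single update on the pooled data, so total successes = posterior α − prior α and total failures = posterior β − prior β.
Total across both batches: 38−17=21 heads, 21−5=16 tails.
Subtract the second batch: 21−13=8 heads and 16−4=12 tails.

8 heads and 12 tails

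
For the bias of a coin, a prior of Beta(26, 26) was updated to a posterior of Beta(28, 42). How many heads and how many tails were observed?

2 heads and 16 tails

A Beta(α, β) prior with s successes and f failures in binomial data gives a Beta(α+s, β+f) posterior.
Match parameters: s=28−26=2, f=42−26=16.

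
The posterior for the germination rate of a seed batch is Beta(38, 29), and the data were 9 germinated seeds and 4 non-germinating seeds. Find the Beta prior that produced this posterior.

Beta(29, 25)

A Beta(α, β) prior with s successes and f failures in binomial data gives a Beta(α+s, β+f) posterior.
So α = 38 − 9 = 29 and β = 29 − 4 = 25.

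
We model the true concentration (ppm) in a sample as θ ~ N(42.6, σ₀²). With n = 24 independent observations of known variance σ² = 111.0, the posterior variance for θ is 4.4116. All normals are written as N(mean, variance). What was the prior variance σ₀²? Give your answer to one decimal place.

Posterior precision equals prior precision plus data precision: 1/σ_n² = 1/σ₀² + n/σ².
So 1/σ₀² = 1/4.4116 − 24/111.0 = 0.226675 − 0.216216 = 0.010459.
Hence σ₀² = 1/0.010459 ≈ 95.6.

σ₀² = 95.6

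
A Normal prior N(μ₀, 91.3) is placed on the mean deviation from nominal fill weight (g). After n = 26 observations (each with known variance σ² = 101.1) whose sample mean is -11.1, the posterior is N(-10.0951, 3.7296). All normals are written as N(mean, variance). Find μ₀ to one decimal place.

μ₀ = 13.5

With known observation variance, the Normal–Normal posterior has precision τ_n = τ₀ + n/σ² and mean μ_n = (τ₀μ₀ + (n/σ²)x̄)/τ_n.
Here τ₀ = 1/91.3 = 0.010953 and τ_data = 26/101.1 = 0.257171, so τ_n = 0.268124.
Rearranging for μ₀: μ₀ = (μ_n·τ_n − τ_data·x̄)/τ₀ = (-10.0951·0.268124 − 0.257171·-11.1) / 0.010953 = 0.147860/0.010953 ≈ 13.5.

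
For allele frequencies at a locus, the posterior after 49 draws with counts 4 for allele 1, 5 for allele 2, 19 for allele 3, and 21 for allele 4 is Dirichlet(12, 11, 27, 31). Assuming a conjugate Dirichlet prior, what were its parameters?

For a Dirichlet(α) prior with multinomial counts c, the posterior is Dirichlet(α + c) componentwise.
Subtract each count from the matching posterior parameter: 12−4=8, 11−5=6, 27−19=8, 31−21=10.

Dirichlet(8, 6, 8, 10)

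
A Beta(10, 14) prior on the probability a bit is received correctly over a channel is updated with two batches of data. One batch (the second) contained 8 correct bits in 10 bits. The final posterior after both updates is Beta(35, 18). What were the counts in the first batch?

Because Beta–binomial updating is additive in the counts, the combined data contributed (α_post−α_prior, β_post−β_prior) successes and failures.
Total across both batches: 35−10=25 correct bits, 18−14=4 errors.
Subtract the second batch: 25−8=17 correct bits and 4−2=2 errors.

17 correct bits and 2 errors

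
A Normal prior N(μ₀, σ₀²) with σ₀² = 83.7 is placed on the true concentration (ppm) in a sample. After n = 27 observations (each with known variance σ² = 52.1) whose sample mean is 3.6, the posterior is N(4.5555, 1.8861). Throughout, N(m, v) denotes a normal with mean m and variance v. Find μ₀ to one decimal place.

With known observation variance, the Normal–Normal posterior has precision τ_n = τ₀ + n/σ² and mean μ_n = (τ₀μ₀ + (n/σ²)x̄)/τ_n.
Here τ₀ = 1/83.7 = 0.011947 and τ_data = 27/52.1 = 0.518234, so τ_n = 0.530181.
Rearranging for μ₀: μ₀ = (μ_n·τ_n − τ_data·x̄)/τ₀ = (4.5555·0.530181 − 0.518234·3.6) / 0.011947 = 0.549597/0.011947 ≈ 46.0.

μ₀ = 46.0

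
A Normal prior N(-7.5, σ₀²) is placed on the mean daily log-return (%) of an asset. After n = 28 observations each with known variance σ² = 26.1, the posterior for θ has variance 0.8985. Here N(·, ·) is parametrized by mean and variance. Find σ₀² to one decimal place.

σ₀² = 24.9

For the Normal–Normal model with known σ², precisions add: τ_n = τ₀ + n/σ².
So 1/σ₀² = 1/0.8985 − 28/26.1 = 1.112966 − 1.072797 = 0.040169.
Hence σ₀² = 1/0.040169 ≈ 24.9.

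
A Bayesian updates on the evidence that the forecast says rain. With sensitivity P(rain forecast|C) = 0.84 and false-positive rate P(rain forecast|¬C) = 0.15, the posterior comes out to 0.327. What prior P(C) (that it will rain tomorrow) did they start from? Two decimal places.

P(C) = 0.08

Bayes' rule in odds form gives O(C|E) = O(C)·[P(E|C)/P(E|¬C)], hence O(C) = O(C|E)/LR.
Posterior odds = 0.327/(1−0.327) = 0.4859. LR = 0.84/0.15 = 5.6000.
Prior odds = 0.4859/5.6000 = 0.0868, so P(C) = 0.0868/(1+0.0868) ≈ 0.08.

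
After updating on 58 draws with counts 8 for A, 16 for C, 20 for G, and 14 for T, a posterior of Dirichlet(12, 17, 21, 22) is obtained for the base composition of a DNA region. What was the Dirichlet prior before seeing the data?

Dirichlet(4, 1, 1, 8)

For a Dirichlet(α) prior with multinomial counts c, the posterior is Dirichlet(α + c) componentwise.
Subtract each count from the matching posterior parameter: 12−8=4, 17−16=1, 21−20=1, 22−14=8.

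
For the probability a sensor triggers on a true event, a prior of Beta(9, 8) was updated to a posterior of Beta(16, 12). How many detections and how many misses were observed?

Under Beta–binomial conjugacy the posterior parameters are (a+s, b+f).
So s = 16 − 9 = 7 and f = 12 − 8 = 4.

7 detections and 4 misses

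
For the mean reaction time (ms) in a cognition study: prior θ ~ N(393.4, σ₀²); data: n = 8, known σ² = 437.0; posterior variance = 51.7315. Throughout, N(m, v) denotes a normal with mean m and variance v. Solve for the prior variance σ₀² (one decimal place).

For the Normal–Normal model with known σ², precisions add: τ_n = τ₀ + n/σ².
So 1/σ₀² = 1/51.7315 − 8/437.0 = 0.019331 − 0.018307 = 0.001024.
Hence σ₀² = 1/0.001024 ≈ 976.6.

σ₀² = 976.6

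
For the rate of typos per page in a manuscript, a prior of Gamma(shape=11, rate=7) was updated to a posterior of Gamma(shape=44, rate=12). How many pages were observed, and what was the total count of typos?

n = 5 pages with total 33 typos

A Gamma(α, β) prior (rate parametrization) on a Poisson rate with n observations summing to S gives posterior Gamma(α+S, β+n).
Matching: Σxᵢ = 44 − 11 = 33 and n = 12 − 7 = 5.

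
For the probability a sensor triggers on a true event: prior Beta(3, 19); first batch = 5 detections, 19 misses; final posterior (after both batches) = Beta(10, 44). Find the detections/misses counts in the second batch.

2 detections and 6 misses

Sequential conjugate updates are equivalent to a single update on the pooled data, so total successes = posterior α − prior α and total failures = posterior β − prior β.
Total across both batches: 10−3=7 detections, 44−19=25 misses.
Subtract the first batch: 7−5=2 detections and 25−19=6 misses.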